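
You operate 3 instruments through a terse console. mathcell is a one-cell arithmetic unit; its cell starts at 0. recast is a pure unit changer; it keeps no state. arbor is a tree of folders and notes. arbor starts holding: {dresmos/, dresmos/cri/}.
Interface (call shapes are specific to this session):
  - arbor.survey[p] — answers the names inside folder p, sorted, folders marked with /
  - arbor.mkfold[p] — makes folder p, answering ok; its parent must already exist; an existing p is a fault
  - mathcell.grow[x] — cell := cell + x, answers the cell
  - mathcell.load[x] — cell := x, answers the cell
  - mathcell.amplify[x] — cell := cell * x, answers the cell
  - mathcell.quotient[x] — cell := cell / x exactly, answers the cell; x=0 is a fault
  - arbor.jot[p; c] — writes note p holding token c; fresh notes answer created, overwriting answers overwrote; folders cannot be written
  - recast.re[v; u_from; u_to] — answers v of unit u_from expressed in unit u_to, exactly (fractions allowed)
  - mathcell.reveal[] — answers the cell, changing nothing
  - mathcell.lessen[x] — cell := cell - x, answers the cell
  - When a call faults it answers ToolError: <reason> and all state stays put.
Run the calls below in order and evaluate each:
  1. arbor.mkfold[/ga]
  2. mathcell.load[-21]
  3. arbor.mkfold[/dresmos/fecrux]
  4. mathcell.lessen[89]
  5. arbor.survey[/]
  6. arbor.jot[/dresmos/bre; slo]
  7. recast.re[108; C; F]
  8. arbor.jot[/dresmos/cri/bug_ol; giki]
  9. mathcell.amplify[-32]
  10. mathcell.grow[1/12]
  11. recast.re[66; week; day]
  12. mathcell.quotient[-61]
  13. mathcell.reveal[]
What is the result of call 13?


→ arbor.mkfold(p: /ga)
← ok
→ mathcell.load(x: -21)
← -21
→ arbor.mkfold(p: /dresmos/fecrux)
← ok
→ mathcell.lessen(x: 89)
← -110
→ arbor.survey(p: /)
← [dresmos/, ga/]
→ arbor.jot(p: /dresmos/bre, c: slo)
← created
→ recast.re(v: 108, u_from: C, u_to: F)
← 1132/5
→ arbor.jot(p: /dresmos/cri/bug_ol, c: giki)
← created
→ mathcell.amplify(x: -32)
← 3520
→ mathcell.grow(x: 1/12)
← 42241/12
→ recast.re(v: 66, u_from: week, u_to: day)
← 462
→ mathcell.quotient(x: -61)
← -42241/732
→ mathcell.reveal()
← -42241/732

Answer: -42241/732


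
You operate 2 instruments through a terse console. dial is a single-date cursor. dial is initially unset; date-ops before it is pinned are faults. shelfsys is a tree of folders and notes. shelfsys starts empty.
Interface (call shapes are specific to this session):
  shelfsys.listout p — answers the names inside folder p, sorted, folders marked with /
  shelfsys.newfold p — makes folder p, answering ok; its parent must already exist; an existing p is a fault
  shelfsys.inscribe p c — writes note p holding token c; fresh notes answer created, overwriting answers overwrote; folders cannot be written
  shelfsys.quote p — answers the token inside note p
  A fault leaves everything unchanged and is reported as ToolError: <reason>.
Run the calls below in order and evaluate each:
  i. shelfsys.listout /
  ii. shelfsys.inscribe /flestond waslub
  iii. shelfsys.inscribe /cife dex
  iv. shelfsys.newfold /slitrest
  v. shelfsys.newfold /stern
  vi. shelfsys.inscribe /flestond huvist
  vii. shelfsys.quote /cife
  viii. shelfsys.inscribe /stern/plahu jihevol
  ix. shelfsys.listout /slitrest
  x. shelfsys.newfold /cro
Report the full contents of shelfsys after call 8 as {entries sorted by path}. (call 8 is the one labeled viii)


Answer: {cife=dex, flestond=huvist, slitrest/, stern/, stern/plahu=jihevol}

Derivation:
Invoking shelfsys.listout on p=/, giving [].
I use shelfsys.inscribe on p=/flestond, c=waslub, giving created.
Now I run shelfsys.inscribe on p=/cife, c=dex, and see created.
Now I run shelfsys.newfold on p=/slitrest, — result: ok.
I try shelfsys.newfold on p=/stern, → ok.
Now I run shelfsys.inscribe on p=/flestond, c=huvist, and observe overwrote.
Then shelfsys.quote on p=/cife, which returns dex.
Then shelfsys.inscribe on p=/stern/plahu, c=jihevol, yielding created.
I try shelfsys.listout on p=/slitrest: [].
Calling shelfsys.newfold on p=/cro, → ok.


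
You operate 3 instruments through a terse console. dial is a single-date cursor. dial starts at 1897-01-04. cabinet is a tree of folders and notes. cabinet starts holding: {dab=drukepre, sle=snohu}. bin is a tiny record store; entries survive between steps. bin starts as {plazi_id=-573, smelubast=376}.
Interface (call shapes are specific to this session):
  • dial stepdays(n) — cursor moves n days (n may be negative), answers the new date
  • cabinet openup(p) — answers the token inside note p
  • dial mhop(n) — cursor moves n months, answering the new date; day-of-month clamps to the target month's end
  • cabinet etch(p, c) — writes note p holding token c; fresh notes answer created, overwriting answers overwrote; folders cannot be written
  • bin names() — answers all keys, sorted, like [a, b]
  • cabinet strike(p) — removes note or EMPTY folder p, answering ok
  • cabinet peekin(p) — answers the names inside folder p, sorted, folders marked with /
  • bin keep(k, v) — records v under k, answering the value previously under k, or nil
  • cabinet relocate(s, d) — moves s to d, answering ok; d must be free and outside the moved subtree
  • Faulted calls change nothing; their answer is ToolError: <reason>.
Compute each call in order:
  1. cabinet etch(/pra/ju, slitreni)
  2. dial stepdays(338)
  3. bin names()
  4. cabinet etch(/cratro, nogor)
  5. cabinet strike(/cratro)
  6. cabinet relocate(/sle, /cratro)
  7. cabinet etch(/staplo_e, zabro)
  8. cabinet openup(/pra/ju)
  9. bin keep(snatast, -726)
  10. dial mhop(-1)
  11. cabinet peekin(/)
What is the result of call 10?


Answer: 1897-11-08

Derivation:
Do: cabinet etch[p→/pra/ju; c→slitreni]
See: ToolError: no parent
Do: dial stepdays[n→338]
See: 1897-12-08
Do: bin names[]
See: [plazi_id, smelubast]
Do: cabinet etch[p→/cratro; c→nogor]
See: created
Do: cabinet strike[p→/cratro]
See: ok
Do: cabinet relocate[s→/sle; d→/cratro]
See: ok
Do: cabinet etch[p→/staplo_e; c→zabro]
See: created
Do: cabinet openup[p→/pra/ju]
See: ToolError: not found
Do: bin keep[k→snatast; v→-726]
See: nil
Do: dial mhop[n→-1]
See: 1897-11-08
Do: cabinet peekin[p→/]
See: [cratro, dab, staplo_e]


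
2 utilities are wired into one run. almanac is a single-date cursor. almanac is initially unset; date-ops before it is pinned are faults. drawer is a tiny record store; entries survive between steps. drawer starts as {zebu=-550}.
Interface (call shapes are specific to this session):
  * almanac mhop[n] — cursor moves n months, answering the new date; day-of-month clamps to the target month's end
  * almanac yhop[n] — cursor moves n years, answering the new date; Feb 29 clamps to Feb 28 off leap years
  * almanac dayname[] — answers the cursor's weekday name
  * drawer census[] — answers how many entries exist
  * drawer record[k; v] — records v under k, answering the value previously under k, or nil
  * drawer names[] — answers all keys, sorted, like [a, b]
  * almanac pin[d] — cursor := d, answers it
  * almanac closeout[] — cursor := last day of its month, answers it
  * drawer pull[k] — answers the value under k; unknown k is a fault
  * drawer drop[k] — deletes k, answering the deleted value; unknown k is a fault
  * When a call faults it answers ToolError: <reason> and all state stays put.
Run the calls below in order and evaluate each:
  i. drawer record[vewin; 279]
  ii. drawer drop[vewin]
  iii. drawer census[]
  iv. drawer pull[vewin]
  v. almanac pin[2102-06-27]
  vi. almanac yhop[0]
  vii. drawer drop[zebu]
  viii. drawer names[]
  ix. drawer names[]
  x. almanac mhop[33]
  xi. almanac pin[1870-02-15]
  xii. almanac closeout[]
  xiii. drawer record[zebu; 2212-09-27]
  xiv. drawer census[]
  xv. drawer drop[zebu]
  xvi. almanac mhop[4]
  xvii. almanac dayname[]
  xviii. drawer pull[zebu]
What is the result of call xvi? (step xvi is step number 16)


Answer: 1870-06-28

Derivation:
Calling drawer record using k='vewin', v='279', and get nil.
Then drawer drop using k='vewin', and observe 279.
I try drawer census, which returns 1.
I run drawer pull using k='vewin', giving ToolError: no such key vewin.
Calling almanac pin using d='2102-06-27': 2102-06-27.
Then almanac yhop using n='0', giving 2102-06-27.
I use drawer drop using k='zebu', giving -550.
I run drawer names, giving [].
Now I run drawer names, and observe [].
Using almanac mhop using n='33', and get 2105-03-27.
Using almanac pin using d='1870-02-15', which returns 1870-02-15.
Using almanac closeout, and see 1870-02-28.
Next I call drawer record using k='zebu', v='2212-09-27', — result: nil.
Calling drawer census, and observe 1.
Invoking drawer drop using k='zebu', giving 2212-09-27.
Now I run almanac mhop using n='4', → 1870-06-28.
Calling almanac dayname: Tuesday.
Using drawer pull using k='zebu', yielding ToolError: no such key zebu.


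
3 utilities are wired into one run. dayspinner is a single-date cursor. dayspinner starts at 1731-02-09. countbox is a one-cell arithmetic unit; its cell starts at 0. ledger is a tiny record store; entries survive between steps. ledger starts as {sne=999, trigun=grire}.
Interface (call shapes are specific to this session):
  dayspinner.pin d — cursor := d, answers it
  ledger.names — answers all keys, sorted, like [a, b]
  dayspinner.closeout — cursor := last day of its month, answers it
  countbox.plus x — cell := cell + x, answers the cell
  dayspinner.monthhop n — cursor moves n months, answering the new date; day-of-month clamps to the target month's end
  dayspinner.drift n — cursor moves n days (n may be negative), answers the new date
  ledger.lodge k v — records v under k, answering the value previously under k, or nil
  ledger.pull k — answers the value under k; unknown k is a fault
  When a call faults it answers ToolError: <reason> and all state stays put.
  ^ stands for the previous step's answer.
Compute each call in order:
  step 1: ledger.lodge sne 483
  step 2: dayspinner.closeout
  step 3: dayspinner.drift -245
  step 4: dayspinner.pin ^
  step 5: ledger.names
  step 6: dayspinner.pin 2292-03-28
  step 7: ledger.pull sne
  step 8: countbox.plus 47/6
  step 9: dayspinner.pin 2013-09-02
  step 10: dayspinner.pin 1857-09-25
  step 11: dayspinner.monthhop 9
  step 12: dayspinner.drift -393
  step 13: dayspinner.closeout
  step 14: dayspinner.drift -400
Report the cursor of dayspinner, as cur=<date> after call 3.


[in] ledger.lodge k='sne' v='483'
[out] 999
[in] dayspinner.closeout
[out] 1731-02-28
[in] dayspinner.drift n='-245'
[out] 1730-06-28
[in] dayspinner.pin d='^'
[out] 1730-06-28
[in] ledger.names
[out] [sne, trigun]
[in] dayspinner.pin d='2292-03-28'
[out] 2292-03-28
[in] ledger.pull k='sne'
[out] 483
[in] countbox.plus x='47/6'
[out] 47/6
[in] dayspinner.pin d='2013-09-02'
[out] 2013-09-02
[in] dayspinner.pin d='1857-09-25'
[out] 1857-09-25
[in] dayspinner.monthhop n='9'
[out] 1858-06-25
[in] dayspinner.drift n='-393'
[out] 1857-05-28
[in] dayspinner.closeout
[out] 1857-05-31
[in] dayspinner.drift n='-400'
[out] 1856-04-26

Answer: cur=1730-06-28


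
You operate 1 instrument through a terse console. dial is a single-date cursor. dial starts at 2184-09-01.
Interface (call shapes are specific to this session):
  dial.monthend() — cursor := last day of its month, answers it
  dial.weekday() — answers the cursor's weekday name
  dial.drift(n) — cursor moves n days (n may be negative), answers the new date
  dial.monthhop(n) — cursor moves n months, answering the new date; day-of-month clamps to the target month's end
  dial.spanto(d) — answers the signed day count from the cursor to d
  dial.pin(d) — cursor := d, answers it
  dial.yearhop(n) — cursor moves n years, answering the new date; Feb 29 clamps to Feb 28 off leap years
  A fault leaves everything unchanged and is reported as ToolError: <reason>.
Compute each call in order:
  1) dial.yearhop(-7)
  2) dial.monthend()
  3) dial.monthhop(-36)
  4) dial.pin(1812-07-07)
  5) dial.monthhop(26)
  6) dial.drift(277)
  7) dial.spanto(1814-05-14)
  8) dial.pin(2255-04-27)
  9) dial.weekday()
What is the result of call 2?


Answer: 2177-09-30

Derivation:
-- 1. yearhop(n: -7) : 2177-09-01
-- 2. monthend() : 2177-09-30
-- 3. monthhop(n: -36) : 2174-09-30
-- 4. pin(d: 1812-07-07) : 1812-07-07
-- 5. monthhop(n: 26) : 1814-09-07
-- 6. drift(n: 277) : 1815-06-11
-- 7. spanto(d: 1814-05-14) : -393
-- 8. pin(d: 2255-04-27) : 2255-04-27
-- 9. weekday() : Friday


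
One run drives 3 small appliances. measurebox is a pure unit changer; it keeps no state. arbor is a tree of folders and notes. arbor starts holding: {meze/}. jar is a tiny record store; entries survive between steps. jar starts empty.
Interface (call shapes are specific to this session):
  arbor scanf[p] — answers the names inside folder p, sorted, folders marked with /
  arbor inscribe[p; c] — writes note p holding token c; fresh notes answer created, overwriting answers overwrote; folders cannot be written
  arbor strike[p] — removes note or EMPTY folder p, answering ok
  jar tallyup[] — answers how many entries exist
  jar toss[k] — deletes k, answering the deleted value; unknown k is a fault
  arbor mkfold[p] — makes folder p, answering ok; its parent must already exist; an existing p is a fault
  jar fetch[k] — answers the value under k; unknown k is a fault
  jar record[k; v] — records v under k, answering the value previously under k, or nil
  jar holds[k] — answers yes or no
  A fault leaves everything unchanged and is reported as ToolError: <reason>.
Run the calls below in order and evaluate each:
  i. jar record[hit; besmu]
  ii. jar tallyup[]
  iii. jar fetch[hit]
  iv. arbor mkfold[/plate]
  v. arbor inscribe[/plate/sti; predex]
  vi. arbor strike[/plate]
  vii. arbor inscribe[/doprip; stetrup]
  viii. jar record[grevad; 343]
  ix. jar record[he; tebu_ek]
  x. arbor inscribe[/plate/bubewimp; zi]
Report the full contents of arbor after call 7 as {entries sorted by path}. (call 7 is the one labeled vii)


Answer: {doprip=stetrup, meze/, plate/, plate/sti=predex}

Derivation:
-> jar record(k='hit', v='besmu')
<- nil
-> jar tallyup()
<- 1
-> jar fetch(k='hit')
<- besmu
-> arbor mkfold(p='/plate')
<- ok
-> arbor inscribe(p='/plate/sti', c='predex')
<- created
-> arbor strike(p='/plate')
<- ToolError: not empty
-> arbor inscribe(p='/doprip', c='stetrup')
<- created
-> jar record(k='grevad', v='343')
<- nil
-> jar record(k='he', v='tebu_ek')
<- nil
-> arbor inscribe(p='/plate/bubewimp', c='zi')
<- created


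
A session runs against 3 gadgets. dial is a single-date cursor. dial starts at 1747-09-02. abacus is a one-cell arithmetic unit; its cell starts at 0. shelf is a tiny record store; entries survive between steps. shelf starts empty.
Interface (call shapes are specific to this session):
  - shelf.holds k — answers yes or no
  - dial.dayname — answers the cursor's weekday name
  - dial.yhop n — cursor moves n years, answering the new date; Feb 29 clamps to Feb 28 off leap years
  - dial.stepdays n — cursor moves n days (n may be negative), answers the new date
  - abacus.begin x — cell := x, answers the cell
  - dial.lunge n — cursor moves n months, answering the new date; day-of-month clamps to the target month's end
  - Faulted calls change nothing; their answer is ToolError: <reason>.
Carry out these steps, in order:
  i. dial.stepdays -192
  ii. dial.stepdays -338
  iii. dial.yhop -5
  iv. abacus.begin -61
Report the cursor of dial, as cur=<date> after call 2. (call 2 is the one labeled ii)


Answer: cur=1746-03-21

Derivation:
Do: stepdays[n: -192]
See: 1747-02-22
Do: stepdays[n: -338]
See: 1746-03-21
Do: yhop[n: -5]
See: 1741-03-21
Do: begin[x: -61]
See: -61


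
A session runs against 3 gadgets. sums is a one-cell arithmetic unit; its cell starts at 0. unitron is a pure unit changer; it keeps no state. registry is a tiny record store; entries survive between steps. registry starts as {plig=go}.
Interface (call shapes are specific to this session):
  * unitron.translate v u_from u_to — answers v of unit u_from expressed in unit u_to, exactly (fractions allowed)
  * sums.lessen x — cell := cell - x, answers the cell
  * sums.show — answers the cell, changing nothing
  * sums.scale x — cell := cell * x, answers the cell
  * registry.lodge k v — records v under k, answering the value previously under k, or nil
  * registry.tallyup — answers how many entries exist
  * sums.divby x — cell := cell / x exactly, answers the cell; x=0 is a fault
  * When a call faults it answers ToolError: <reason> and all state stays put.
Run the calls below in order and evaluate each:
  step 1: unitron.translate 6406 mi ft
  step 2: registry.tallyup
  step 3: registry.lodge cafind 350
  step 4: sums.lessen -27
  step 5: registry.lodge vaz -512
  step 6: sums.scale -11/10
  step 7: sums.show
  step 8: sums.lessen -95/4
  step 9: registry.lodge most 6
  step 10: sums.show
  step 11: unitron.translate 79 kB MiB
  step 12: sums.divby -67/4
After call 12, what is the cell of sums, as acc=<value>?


Answer: acc=119/335

Derivation:
~$ unitron.translate v→6406 u_from→mi u_to→ft
  33823680
~$ registry.tallyup
  1
~$ registry.lodge k→cafind v→350
  nil
~$ sums.lessen x→-27
  27
~$ registry.lodge k→vaz v→-512
  nil
~$ sums.scale x→-11/10
  -297/10
~$ sums.show
  -297/10
~$ sums.lessen x→-95/4
  -119/20
~$ registry.lodge k→most v→6
  nil
~$ sums.show
  -119/20
~$ unitron.translate v→79 u_from→kB u_to→MiB
  9875/131072
~$ sums.divby x→-67/4
  119/335


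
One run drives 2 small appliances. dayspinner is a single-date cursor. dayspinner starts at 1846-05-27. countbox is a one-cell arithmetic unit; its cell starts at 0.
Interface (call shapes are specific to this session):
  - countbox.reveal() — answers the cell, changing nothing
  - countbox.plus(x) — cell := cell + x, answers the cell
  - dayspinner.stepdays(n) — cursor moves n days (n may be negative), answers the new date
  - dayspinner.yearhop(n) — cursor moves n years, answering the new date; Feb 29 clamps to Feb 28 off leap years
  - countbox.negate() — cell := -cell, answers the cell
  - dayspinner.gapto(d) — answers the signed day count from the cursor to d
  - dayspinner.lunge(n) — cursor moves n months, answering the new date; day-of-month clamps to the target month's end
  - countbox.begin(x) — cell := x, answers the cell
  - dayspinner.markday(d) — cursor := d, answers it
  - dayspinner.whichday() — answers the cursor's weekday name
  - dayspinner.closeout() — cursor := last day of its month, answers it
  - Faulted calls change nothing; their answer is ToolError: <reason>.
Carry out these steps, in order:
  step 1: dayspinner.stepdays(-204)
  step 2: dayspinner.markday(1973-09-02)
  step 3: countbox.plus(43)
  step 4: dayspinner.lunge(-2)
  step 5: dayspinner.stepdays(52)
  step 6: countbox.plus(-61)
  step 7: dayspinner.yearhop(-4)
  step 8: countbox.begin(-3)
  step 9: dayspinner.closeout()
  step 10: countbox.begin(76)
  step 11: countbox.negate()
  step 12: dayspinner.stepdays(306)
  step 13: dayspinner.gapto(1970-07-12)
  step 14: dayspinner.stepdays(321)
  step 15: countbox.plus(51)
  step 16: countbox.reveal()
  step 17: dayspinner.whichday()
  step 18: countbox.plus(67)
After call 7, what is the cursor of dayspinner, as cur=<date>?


Answer: cur=1969-08-23

Derivation:
% stepdays n='-204'
= 1845-11-04
% markday d='1973-09-02'
= 1973-09-02
% plus x='43'
= 43
% lunge n='-2'
= 1973-07-02
% stepdays n='52'
= 1973-08-23
% plus x='-61'
= -18
% yearhop n='-4'
= 1969-08-23
% begin x='-3'
= -3
% closeout
= 1969-08-31
% begin x='76'
= 76
% negate
= -76
% stepdays n='306'
= 1970-07-03
% gapto d='1970-07-12'
= 9
% stepdays n='321'
= 1971-05-20
% plus x='51'
= -25
% reveal
= -25
% whichday
= Thursday
% plus x='67'
= 42


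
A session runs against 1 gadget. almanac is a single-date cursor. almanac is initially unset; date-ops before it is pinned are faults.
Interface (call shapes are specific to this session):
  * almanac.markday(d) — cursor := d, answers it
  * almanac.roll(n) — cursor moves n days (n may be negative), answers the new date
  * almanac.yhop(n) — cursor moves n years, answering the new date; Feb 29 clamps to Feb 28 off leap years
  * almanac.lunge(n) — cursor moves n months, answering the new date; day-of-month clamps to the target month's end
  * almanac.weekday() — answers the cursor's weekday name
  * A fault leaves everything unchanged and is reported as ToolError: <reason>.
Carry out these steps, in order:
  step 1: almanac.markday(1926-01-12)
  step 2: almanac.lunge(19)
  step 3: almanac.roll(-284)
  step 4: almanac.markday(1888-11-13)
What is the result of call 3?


Then almanac.markday on 1926-01-12, and see 1926-01-12.
Then almanac.lunge on 19: 1927-08-12.
Invoking almanac.roll on -284, giving 1926-11-01.
I invoke almanac.markday on 1888-11-13, and see 1888-11-13.

Answer: 1926-11-01


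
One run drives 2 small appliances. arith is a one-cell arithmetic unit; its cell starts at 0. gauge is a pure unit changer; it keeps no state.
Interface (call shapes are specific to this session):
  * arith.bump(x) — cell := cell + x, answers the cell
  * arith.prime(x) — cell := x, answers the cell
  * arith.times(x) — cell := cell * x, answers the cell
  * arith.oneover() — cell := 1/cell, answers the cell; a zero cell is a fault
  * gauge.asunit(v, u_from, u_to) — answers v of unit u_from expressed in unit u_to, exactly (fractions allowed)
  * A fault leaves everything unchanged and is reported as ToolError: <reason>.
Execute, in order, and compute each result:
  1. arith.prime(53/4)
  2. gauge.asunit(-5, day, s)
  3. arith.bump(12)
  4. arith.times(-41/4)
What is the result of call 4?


Answer: -4141/16

Derivation:
Then prime on x→53/4, and get 53/4.
I use asunit on v→-5, u_from→day, u_to→s, and observe -432000.
Next I call bump on x→12, → 101/4.
Invoking times on x→-41/4, yielding -4141/16.


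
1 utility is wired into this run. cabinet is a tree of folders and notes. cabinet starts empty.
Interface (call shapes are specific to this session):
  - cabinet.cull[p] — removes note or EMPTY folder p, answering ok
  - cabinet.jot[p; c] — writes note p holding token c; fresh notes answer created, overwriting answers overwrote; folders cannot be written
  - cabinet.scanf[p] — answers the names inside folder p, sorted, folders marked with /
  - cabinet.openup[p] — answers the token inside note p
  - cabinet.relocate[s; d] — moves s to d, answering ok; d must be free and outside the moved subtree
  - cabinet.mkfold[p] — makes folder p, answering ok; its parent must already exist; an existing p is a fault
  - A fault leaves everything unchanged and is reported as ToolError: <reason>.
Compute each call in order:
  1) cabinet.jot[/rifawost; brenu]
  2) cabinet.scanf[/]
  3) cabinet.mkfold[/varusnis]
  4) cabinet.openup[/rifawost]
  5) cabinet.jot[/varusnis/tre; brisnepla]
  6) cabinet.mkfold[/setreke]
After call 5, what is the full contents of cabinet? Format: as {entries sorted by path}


→ jot(p=/rifawost, c=brenu)
← created
→ scanf(p=/)
← [rifawost]
→ mkfold(p=/varusnis)
← ok
→ openup(p=/rifawost)
← brenu
→ jot(p=/varusnis/tre, c=brisnepla)
← created
→ mkfold(p=/setreke)
← ok

Answer: {rifawost=brenu, varusnis/, varusnis/tre=brisnepla}


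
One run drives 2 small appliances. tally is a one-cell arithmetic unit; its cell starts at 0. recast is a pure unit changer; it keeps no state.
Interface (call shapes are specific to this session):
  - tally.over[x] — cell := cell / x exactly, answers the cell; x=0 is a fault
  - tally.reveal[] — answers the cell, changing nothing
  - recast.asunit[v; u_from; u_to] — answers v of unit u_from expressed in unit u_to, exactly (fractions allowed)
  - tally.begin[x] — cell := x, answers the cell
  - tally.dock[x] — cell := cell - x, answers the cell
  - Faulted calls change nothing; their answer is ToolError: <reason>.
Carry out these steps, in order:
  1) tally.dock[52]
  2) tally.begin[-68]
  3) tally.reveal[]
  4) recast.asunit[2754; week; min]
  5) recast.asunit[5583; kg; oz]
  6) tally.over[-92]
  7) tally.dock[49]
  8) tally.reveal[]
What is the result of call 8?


% tally.dock x='52'
= -52
% tally.begin x='-68'
= -68
% tally.reveal
= -68
% recast.asunit v='2754' u_from='week' u_to='min'
= 27760320
% recast.asunit v='5583' u_from='kg' u_to='oz'
= 8932800000000/45359237
% tally.over x='-92'
= 17/23
% tally.dock x='49'
= -1110/23
% tally.reveal
= -1110/23

Answer: -1110/23


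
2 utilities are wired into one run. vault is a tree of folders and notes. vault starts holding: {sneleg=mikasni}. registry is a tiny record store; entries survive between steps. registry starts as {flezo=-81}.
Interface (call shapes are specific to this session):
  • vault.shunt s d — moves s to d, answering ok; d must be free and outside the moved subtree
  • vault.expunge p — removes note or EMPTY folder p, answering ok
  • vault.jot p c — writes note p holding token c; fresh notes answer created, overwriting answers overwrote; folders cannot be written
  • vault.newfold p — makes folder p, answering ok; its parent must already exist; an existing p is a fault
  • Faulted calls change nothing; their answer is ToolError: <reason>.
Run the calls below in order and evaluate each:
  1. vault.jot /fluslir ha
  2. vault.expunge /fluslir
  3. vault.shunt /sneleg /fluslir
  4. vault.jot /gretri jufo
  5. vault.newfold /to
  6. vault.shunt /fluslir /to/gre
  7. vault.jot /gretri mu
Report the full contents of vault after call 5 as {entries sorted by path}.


Answer: {fluslir=mikasni, gretri=jufo, to/}

Derivation:
# vault.jot(p='/fluslir', c='ha') : created
# vault.expunge(p='/fluslir') : ok
# vault.shunt(s='/sneleg', d='/fluslir') : ok
# vault.jot(p='/gretri', c='jufo') : created
# vault.newfold(p='/to') : ok
# vault.shunt(s='/fluslir', d='/to/gre') : ok
# vault.jot(p='/gretri', c='mu') : overwrote


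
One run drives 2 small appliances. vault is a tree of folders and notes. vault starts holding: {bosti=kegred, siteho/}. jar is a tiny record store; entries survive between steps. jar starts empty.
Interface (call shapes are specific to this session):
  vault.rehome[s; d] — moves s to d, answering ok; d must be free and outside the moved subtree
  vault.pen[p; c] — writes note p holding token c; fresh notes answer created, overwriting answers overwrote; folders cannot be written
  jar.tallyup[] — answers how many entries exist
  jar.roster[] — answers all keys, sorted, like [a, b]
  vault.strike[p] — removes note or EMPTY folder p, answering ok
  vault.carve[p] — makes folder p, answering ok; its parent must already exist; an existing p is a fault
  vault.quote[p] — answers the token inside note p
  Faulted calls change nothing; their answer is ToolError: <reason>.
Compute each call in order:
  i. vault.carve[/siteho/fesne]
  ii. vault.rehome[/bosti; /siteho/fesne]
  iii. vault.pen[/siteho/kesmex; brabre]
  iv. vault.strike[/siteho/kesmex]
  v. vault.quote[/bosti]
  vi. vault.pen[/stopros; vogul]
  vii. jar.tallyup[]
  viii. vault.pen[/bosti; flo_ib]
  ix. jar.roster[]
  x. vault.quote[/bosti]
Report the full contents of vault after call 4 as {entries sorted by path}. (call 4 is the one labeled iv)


Answer: {bosti=kegred, siteho/, siteho/fesne/}

Derivation:
·→ vault.carve(p='/siteho/fesne')
·← ok
·→ vault.rehome(s='/bosti', d='/siteho/fesne')
·← ToolError: exists
·→ vault.pen(p='/siteho/kesmex', c='brabre')
·← created
·→ vault.strike(p='/siteho/kesmex')
·← ok
·→ vault.quote(p='/bosti')
·← kegred
·→ vault.pen(p='/stopros', c='vogul')
·← created
·→ jar.tallyup()
·← 0
·→ vault.pen(p='/bosti', c='flo_ib')
·← overwrote
·→ jar.roster()
·← []
·→ vault.quote(p='/bosti')
·← flo_ib


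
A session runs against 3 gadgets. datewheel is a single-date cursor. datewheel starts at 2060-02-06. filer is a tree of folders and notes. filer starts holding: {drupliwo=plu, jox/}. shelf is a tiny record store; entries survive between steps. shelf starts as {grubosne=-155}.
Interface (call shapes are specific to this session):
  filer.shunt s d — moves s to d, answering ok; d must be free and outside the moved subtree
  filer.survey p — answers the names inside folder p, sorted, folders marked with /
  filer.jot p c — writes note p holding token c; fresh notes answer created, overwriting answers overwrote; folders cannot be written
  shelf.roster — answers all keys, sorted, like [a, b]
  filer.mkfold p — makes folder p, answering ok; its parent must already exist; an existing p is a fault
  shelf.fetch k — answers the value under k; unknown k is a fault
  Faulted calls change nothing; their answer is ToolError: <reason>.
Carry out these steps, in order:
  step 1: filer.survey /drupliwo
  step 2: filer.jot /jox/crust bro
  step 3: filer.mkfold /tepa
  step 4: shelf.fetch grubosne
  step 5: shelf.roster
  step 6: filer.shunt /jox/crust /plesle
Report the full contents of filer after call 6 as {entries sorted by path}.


Calling filer.survey using p=/drupliwo, and get ToolError: not a directory.
I call filer.jot using p=/jox/crust, c=bro, — result: created.
I invoke filer.mkfold using p=/tepa, which returns ok.
Using shelf.fetch using k=grubosne, and get -155.
I invoke shelf.roster, yielding [grubosne].
I use filer.shunt using s=/jox/crust, d=/plesle, — result: ok.

Answer: {drupliwo=plu, jox/, plesle=bro, tepa/}


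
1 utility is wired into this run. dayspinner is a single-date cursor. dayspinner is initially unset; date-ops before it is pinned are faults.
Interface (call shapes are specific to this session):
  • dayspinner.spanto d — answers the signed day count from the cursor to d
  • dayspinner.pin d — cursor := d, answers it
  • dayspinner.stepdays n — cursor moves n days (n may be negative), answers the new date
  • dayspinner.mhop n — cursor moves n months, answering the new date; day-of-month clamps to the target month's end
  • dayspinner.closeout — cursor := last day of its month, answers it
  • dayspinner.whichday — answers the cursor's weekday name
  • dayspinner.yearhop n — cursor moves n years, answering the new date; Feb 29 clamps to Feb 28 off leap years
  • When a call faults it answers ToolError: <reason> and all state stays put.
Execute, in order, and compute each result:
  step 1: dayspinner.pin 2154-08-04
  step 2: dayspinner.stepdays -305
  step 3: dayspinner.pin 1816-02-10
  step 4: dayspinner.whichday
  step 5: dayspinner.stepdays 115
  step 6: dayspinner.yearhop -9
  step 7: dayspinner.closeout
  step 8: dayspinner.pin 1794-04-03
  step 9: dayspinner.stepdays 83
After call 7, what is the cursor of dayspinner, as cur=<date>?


Answer: cur=1807-06-30

Derivation:
! 1. dayspinner.pin(2154-08-04) : 2154-08-04
! 2. dayspinner.stepdays(-305) : 2153-10-03
! 3. dayspinner.pin(1816-02-10) : 1816-02-10
! 4. dayspinner.whichday() : Saturday
! 5. dayspinner.stepdays(115) : 1816-06-04
! 6. dayspinner.yearhop(-9) : 1807-06-04
! 7. dayspinner.closeout() : 1807-06-30
! 8. dayspinner.pin(1794-04-03) : 1794-04-03
! 9. dayspinner.stepdays(83) : 1794-06-25


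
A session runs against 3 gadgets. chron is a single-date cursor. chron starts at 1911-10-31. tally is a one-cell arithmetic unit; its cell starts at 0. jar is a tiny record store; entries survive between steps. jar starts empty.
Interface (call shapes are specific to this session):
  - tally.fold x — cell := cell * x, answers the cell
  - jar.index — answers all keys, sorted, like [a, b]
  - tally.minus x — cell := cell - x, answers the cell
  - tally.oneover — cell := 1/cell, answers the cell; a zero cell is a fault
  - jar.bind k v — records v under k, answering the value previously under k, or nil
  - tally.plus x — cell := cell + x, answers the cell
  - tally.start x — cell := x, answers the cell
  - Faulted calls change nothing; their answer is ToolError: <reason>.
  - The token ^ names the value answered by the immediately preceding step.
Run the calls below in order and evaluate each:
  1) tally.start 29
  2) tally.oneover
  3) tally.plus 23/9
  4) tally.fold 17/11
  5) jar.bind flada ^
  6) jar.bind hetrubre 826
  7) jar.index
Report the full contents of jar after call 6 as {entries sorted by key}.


Answer: {flada=11492/2871, hetrubre=826}

Derivation:
Calling tally.start with x='29': 29.
I use tally.oneover(), → 1/29.
I try tally.plus with x='23/9', giving 676/261.
I use tally.fold with x='17/11', → 11492/2871.
Invoking jar.bind with k='flada', v='^', and observe nil.
Next I call jar.bind with k='hetrubre', v='826', and get nil.
Using jar.index, — result: [flada, hetrubre].


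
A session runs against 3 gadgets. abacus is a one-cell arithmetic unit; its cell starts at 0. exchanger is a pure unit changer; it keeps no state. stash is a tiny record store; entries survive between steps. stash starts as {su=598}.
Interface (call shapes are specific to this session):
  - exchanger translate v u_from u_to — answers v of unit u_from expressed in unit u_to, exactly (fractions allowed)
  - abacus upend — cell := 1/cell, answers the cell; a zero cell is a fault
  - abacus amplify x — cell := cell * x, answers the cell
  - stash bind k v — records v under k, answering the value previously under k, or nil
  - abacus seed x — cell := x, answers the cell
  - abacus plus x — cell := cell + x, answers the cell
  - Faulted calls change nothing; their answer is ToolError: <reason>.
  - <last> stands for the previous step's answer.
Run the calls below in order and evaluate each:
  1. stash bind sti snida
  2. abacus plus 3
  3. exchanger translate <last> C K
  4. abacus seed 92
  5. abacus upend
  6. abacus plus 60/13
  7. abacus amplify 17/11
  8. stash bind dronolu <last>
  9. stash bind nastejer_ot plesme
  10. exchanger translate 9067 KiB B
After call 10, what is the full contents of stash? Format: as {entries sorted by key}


Answer: {dronolu=8551/1196, nastejer_ot=plesme, sti=snida, su=598}

Derivation:
I use stash bind passing k=sti, v=snida, which returns nil.
Using abacus plus passing x=3, and observe 3.
I call exchanger translate passing v=<last>, u_from=C, u_to=K, and observe 5523/20.
Invoking abacus seed passing x=92, → 92.
Next I call abacus upend, yielding 1/92.
I call abacus plus passing x=60/13, giving 5533/1196.
Invoking abacus amplify passing x=17/11: 8551/1196.
I invoke stash bind passing k=dronolu, v=<last>, giving nil.
Invoking stash bind passing k=nastejer_ot, v=plesme, which returns nil.
I invoke exchanger translate passing v=9067, u_from=KiB, u_to=B, — result: 9284608.


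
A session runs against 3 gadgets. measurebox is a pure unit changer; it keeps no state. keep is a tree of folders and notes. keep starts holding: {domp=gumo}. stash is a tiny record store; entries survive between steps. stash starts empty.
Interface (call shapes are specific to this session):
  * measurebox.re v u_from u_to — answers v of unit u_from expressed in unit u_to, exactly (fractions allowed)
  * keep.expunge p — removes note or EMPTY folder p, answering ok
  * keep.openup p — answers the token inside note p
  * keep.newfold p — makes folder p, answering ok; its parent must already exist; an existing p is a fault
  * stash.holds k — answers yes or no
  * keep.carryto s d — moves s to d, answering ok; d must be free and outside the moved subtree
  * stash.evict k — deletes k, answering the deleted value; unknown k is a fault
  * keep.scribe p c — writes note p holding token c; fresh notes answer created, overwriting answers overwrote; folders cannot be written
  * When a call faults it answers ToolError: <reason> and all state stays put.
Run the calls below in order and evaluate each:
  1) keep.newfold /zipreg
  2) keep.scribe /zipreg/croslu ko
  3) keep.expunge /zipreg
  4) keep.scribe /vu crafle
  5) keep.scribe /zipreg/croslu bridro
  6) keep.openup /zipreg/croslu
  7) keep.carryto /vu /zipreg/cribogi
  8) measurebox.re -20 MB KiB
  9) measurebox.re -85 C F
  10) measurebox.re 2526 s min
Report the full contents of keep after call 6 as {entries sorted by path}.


Answer: {domp=gumo, vu=crafle, zipreg/, zipreg/croslu=bridro}

Derivation:
·→ newfold(p: /zipreg)
·← ok
·→ scribe(p: /zipreg/croslu, c: ko)
·← created
·→ expunge(p: /zipreg)
·← ToolError: not empty
·→ scribe(p: /vu, c: crafle)
·← created
·→ scribe(p: /zipreg/croslu, c: bridro)
·← overwrote
·→ openup(p: /zipreg/croslu)
·← bridro
·→ carryto(s: /vu, d: /zipreg/cribogi)
·← ok
·→ re(v: -20, u_from: MB, u_to: KiB)
·← -78125/4
·→ re(v: -85, u_from: C, u_to: F)
·← -121
·→ re(v: 2526, u_from: s, u_to: min)
·← 421/10


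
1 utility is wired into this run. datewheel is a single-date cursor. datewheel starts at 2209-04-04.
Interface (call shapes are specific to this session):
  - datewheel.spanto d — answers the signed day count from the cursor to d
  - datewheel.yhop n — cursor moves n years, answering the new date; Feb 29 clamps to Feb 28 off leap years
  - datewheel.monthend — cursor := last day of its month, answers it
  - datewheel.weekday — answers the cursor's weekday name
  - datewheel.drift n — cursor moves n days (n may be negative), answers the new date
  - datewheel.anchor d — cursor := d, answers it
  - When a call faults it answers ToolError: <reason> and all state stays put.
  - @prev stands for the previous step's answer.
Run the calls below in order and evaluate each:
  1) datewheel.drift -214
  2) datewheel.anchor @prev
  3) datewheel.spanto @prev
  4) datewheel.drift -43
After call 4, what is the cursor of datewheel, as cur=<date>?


Answer: cur=2208-07-21

Derivation:
-- 1. drift(n→-214) => 2208-09-02
-- 2. anchor(d→@prev) => 2208-09-02
-- 3. spanto(d→@prev) => 0
-- 4. drift(n→-43) => 2208-07-21


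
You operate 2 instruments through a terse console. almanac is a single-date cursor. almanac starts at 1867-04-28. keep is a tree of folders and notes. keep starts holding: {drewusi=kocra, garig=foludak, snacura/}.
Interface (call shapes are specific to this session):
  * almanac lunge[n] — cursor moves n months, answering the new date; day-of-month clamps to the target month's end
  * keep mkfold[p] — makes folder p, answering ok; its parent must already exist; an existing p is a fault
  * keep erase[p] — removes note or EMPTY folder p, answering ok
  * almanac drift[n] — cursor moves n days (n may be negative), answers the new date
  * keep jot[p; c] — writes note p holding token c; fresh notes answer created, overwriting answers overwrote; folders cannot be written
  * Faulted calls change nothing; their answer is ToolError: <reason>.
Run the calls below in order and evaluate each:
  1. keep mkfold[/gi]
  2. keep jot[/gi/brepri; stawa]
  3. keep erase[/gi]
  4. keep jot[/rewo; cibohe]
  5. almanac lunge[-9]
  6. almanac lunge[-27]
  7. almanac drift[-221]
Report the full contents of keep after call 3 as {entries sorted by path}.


CALL keep mkfold[p=/gi]
RET  ok
CALL keep jot[p=/gi/brepri; c=stawa]
RET  created
CALL keep erase[p=/gi]
RET  ToolError: not empty
CALL keep jot[p=/rewo; c=cibohe]
RET  created
CALL almanac lunge[n=-9]
RET  1866-07-28
CALL almanac lunge[n=-27]
RET  1864-04-28
CALL almanac drift[n=-221]
RET  1863-09-20

Answer: {drewusi=kocra, garig=foludak, gi/, gi/brepri=stawa, snacura/}


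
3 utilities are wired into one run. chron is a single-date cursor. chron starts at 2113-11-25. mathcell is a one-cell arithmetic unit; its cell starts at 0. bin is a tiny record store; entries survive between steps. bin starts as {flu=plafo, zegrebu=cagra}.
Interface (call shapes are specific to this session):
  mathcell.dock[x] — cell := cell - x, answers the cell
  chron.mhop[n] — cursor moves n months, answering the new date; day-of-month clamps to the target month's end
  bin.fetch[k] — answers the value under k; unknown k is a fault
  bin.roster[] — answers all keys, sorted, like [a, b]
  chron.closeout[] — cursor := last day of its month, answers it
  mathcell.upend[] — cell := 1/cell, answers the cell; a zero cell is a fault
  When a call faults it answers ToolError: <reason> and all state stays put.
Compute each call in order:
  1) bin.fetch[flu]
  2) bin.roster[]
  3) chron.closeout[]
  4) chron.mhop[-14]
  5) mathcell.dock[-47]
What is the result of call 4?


Answer: 2112-09-30

Derivation:
>> bin.fetch(k='flu')
<< plafo
>> bin.roster()
<< [flu, zegrebu]
>> chron.closeout()
<< 2113-11-30
>> chron.mhop(n='-14')
<< 2112-09-30
>> mathcell.dock(x='-47')
<< 47
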